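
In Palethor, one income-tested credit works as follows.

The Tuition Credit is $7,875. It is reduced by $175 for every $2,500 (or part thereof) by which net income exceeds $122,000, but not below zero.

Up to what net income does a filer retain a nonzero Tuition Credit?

After 44 increments the reduction is 44 × $175 = $7,700, leaving $175; one more increment wipes it out. Increment 44 ends at excess 44 × $2,500 = $110,000, so the highest qualifying income is $122,000 + $110,000 = $232,000.

$232,000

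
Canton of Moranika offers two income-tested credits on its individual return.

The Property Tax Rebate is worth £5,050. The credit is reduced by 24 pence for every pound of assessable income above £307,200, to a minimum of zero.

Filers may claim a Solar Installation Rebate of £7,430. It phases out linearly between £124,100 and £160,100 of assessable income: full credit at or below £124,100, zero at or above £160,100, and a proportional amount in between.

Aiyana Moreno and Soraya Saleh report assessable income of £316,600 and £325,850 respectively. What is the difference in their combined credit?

Aiyana (£316,600): Property Tax Rebate: 24% of the £9,400 excess over £307,200 is £2,256; credit = £5,050 − £2,256 = £2,794. Solar Installation Rebate: £316,600 is at or above £160,100, so the credit is £0. total £2,794 + £0 = £2,794
Soraya (£325,850): Property Tax Rebate: 24% of the £18,650 excess over £307,200 is £4,476; credit = £5,050 − £4,476 = £574. Solar Installation Rebate: £325,850 is at or above £160,100, so the credit is £0. total £574 + £0 = £574
Difference: |£2,794 − £574| = £2,220.

£2,220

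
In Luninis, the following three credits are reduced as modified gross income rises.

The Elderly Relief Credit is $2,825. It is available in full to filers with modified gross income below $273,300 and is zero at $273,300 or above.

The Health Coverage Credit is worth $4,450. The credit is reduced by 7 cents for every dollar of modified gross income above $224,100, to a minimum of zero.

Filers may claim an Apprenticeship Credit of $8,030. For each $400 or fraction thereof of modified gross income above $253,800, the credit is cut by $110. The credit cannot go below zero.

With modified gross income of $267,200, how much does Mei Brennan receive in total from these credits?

$8,548

Elderly Relief Credit: $267,200 is below the $273,300 cutoff, so the full $2,825 applies.
Health Coverage Credit: 7% of the $43,100 excess over $224,100 is $3,017; credit = $4,450 − $3,017 = $1,433.
Apprenticeship Credit: income exceeds $253,800 by $13,400, which is 34 full-or-partial $400 increments; reduction = 34 × $110 = $3,740, leaving $4,290.
Total: $2,825 + $1,433 + $4,290 = $8,548.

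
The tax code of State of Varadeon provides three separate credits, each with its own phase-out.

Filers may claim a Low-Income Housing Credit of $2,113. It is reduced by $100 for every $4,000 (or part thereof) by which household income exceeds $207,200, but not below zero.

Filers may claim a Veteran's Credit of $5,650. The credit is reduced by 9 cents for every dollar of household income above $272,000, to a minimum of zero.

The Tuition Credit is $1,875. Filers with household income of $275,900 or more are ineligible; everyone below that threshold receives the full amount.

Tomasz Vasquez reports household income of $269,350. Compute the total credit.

$8,038

Low-Income Housing Credit: income exceeds $207,200 by $62,150, which is 16 full-or-partial $4,000 increments; reduction = 16 × $100 = $1,600, leaving $513.
Veteran's Credit: $269,350 is at or below the $272,000 threshold, so the full $5,650 applies.
Tuition Credit: $269,350 is below the $275,900 cutoff, so the full $1,875 applies.
Total: $513 + $5,650 + $1,875 = $8,038.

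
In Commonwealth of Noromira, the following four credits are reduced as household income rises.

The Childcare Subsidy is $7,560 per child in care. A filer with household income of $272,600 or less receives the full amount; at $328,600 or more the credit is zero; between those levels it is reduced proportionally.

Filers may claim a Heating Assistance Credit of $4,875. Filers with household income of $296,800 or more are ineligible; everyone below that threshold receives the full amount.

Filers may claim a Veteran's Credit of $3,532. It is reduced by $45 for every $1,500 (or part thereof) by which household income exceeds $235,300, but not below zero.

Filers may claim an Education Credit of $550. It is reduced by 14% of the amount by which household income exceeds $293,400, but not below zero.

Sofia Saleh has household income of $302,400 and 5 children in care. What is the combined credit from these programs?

$19,192

Childcare Subsidy: base = 5 × $7,560 = $37,800. $302,400 is $29,800 into a $56,000 phase-out range, leaving 26,200/56,000 of the credit: $37,800 × 26,200/56,000 = $17,685.
Heating Assistance Credit: $302,400 meets or exceeds the $296,800 cutoff, so the credit is $0.
Veteran's Credit: income exceeds $235,300 by $67,100, which is 45 full-or-partial $1,500 increments; reduction = 45 × $45 = $2,025, leaving $1,507.
Education Credit: 14% of the $9,000 excess over $293,400 is $1,260 ≥ base, so the credit is $0.
Total: $17,685 + $0 + $1,507 + $0 = $19,192.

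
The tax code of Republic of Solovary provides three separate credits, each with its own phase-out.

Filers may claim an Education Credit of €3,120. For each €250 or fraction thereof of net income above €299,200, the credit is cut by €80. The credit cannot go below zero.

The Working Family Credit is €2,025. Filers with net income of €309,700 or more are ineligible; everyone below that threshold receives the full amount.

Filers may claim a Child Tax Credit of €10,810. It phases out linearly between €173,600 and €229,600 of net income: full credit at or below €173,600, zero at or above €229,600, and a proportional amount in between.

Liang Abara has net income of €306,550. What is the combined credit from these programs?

Education Credit: income exceeds €299,200 by €7,350, which is 30 full-or-partial €250 increments; reduction = 30 × €80 = €2,400, leaving €720.
Working Family Credit: €306,550 is below the €309,700 cutoff, so the full €2,025 applies.
Child Tax Credit: €306,550 is at or above €229,600, so the credit is €0.
Total: €720 + €2,025 + €0 = €2,745.

€2,745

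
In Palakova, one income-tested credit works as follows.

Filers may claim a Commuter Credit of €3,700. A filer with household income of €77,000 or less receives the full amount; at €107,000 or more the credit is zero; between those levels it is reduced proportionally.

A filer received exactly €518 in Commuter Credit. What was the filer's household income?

€518 is 518/3,700 of the full €3,700, so 3,182/3,700 of the €30,000 range has been used: income = €77,000 + €30,000 × 3,182/3,700 = €102,800.

€102,800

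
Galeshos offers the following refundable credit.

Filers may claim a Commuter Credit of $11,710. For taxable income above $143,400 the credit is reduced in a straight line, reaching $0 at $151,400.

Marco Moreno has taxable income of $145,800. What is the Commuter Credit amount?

$8,197

Commuter Credit: $145,800 is $2,400 into a $8,000 phase-out range, leaving 5,600/8,000 of the credit: $11,710 × 5,600/8,000 = $8,197.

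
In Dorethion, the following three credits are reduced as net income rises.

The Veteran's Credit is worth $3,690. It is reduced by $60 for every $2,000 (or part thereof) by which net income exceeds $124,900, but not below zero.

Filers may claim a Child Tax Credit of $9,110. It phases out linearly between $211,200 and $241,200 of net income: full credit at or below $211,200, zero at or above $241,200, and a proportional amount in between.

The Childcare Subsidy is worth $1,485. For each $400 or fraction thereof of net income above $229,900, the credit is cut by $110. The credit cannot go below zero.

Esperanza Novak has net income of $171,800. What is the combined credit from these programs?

Veteran's Credit: income exceeds $124,900 by $46,900, which is 24 full-or-partial $2,000 increments; reduction = 24 × $60 = $1,440, leaving $2,250.
Child Tax Credit: $171,800 is at or below the $211,200 threshold, so the full $9,110 applies.
Childcare Subsidy: $171,800 is at or below the $229,900 threshold, so the full $1,485 applies.
Total: $2,250 + $9,110 + $1,485 = $12,845.

$12,845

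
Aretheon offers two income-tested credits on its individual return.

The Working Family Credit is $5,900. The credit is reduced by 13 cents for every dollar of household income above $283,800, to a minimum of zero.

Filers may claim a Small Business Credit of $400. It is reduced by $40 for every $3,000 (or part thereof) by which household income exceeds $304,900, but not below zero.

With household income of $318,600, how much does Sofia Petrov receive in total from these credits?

Working Family Credit: 13% of the $34,800 excess over $283,800 is $4,524; credit = $5,900 − $4,524 = $1,376.
Small Business Credit: income exceeds $304,900 by $13,700, which is 5 full-or-partial $3,000 increments; reduction = 5 × $40 = $200, leaving $200.
Total: $1,376 + $200 = $1,576.

$1,576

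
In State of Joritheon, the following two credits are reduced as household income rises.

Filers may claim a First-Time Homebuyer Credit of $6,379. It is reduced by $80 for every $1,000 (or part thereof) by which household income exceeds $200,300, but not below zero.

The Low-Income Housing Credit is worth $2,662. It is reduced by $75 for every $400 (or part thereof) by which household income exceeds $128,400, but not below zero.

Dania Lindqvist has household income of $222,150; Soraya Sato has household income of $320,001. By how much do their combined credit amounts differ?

$4,619

Dania ($222,150): First-Time Homebuyer Credit: income exceeds $200,300 by $21,850, which is 22 full-or-partial $1,000 increments; reduction = 22 × $80 = $1,760, leaving $4,619. Low-Income Housing Credit: income exceeds $128,400 by $93,750 → 235 increments × $75 = $17,625 ≥ base, so the credit is $0. total $4,619 + $0 = $4,619
Soraya ($320,001): First-Time Homebuyer Credit: income exceeds $200,300 by $119,701 → 120 increments × $80 = $9,600 ≥ base, so the credit is $0. Low-Income Housing Credit: income exceeds $128,400 by $191,601 → 480 increments × $75 = $36,000 ≥ base, so the credit is $0. total $0 + $0 = $0
Difference: |$4,619 − $0| = $4,619.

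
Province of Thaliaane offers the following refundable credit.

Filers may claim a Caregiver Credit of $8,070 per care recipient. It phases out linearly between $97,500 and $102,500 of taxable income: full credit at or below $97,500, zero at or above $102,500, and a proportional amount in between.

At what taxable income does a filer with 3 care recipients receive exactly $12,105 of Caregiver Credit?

$100,000

Full credit = 3 × $8,070 = $24,210.
$12,105 is 12,105/24,210 of the full $24,210, so 12,105/24,210 of the $5,000 range has been used: income = $97,500 + $5,000 × 12,105/24,210 = $100,000.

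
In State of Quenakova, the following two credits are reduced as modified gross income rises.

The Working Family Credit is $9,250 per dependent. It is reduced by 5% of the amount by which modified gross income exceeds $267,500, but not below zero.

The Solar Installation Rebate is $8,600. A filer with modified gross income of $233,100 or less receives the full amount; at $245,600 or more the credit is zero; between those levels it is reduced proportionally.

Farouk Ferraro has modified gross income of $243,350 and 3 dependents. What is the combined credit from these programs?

$29,298

Working Family Credit: base = 3 × $9,250 = $27,750. $243,350 is at or below the $267,500 threshold, so the full $27,750 applies.
Solar Installation Rebate: $243,350 is $10,250 into a $12,500 phase-out range, leaving 2,250/12,500 of the credit: $8,600 × 2,250/12,500 = $1,548.
Total: $27,750 + $1,548 = $29,298.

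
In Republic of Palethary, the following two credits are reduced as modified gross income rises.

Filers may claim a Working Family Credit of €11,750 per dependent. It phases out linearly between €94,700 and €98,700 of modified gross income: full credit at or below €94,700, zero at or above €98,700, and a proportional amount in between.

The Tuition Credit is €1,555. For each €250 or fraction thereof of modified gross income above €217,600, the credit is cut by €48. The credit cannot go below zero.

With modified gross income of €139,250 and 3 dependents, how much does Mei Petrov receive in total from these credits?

€1,555

Working Family Credit: base = 3 × €11,750 = €35,250. €139,250 is at or above €98,700, so the credit is €0.
Tuition Credit: €139,250 is at or below the €217,600 threshold, so the full €1,555 applies.
Total: €0 + €1,555 = €1,555.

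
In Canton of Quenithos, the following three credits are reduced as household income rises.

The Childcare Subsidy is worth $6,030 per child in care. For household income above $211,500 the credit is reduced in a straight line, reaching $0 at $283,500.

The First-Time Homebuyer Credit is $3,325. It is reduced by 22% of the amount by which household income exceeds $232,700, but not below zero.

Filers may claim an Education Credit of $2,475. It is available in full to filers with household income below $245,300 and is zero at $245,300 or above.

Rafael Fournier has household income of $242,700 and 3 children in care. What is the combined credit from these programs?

$13,851

Childcare Subsidy: base = 3 × $6,030 = $18,090. $242,700 is $31,200 into a $72,000 phase-out range, leaving 40,800/72,000 of the credit: $18,090 × 40,800/72,000 = $10,251.
First-Time Homebuyer Credit: 22% of the $10,000 excess over $232,700 is $2,200; credit = $3,325 − $2,200 = $1,125.
Education Credit: $242,700 is below the $245,300 cutoff, so the full $2,475 applies.
Total: $10,251 + $1,125 + $2,475 = $13,851.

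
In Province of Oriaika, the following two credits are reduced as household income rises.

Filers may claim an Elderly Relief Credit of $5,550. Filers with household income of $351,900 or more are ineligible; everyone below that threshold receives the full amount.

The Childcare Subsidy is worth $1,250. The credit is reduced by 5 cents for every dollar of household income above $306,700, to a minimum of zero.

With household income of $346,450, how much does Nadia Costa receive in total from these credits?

Elderly Relief Credit: $346,450 is below the $351,900 cutoff, so the full $5,550 applies.
Childcare Subsidy: 5% of the $39,750 excess over $306,700 is $1,987.50 ≥ base, so the credit is $0.
Total: $5,550 + $0 = $5,550.

$5,550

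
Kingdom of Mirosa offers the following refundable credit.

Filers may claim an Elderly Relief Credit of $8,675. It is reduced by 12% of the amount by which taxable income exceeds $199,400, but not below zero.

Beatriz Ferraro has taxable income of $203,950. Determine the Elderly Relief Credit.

Elderly Relief Credit: 12% of the $4,550 excess over $199,400 is $546; credit = $8,675 − $546 = $8,129.

$8,129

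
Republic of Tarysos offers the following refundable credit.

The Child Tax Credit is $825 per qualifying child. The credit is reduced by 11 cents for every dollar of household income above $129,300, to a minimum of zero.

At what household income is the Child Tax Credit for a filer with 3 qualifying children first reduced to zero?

$151,800

Full credit = 3 × $825 = $2,475.
The credit falls by 11% of each dollar above $129,300, so it reaches zero when the excess is $2,475 / 11% = $22,500: income = $129,300 + $22,500 = $151,800.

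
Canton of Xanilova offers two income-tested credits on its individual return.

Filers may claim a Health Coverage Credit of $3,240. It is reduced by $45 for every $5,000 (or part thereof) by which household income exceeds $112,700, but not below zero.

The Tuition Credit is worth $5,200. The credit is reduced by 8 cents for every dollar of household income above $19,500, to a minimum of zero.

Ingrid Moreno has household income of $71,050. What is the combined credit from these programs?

$4,316

Health Coverage Credit: $71,050 is at or below the $112,700 threshold, so the full $3,240 applies.
Tuition Credit: 8% of the $51,550 excess over $19,500 is $4,124; credit = $5,200 − $4,124 = $1,076.
Total: $3,240 + $1,076 = $4,316.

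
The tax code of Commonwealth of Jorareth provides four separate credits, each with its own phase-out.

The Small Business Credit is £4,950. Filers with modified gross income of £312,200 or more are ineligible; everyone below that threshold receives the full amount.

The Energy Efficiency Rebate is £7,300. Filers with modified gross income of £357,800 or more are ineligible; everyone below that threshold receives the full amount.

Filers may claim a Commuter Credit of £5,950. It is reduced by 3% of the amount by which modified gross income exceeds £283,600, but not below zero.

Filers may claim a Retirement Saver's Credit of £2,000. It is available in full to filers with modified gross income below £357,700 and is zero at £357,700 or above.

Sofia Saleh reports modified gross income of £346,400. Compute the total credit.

Small Business Credit: £346,400 meets or exceeds the £312,200 cutoff, so the credit is £0.
Energy Efficiency Rebate: £346,400 is below the £357,800 cutoff, so the full £7,300 applies.
Commuter Credit: 3% of the £62,800 excess over £283,600 is £1,884; credit = £5,950 − £1,884 = £4,066.
Retirement Saver's Credit: £346,400 is below the £357,700 cutoff, so the full £2,000 applies.
Total: £0 + £7,300 + £4,066 + £2,000 = £13,366.

£13,366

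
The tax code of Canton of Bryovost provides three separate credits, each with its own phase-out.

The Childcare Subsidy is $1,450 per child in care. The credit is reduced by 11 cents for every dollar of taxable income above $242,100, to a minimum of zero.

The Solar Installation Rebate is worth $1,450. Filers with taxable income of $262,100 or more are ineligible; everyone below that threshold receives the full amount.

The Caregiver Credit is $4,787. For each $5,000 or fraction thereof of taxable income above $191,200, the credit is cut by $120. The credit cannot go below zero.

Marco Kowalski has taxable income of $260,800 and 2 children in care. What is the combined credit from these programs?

Childcare Subsidy: base = 2 × $1,450 = $2,900. 11% of the $18,700 excess over $242,100 is $2,057; credit = $2,900 − $2,057 = $843.
Solar Installation Rebate: $260,800 is below the $262,100 cutoff, so the full $1,450 applies.
Caregiver Credit: income exceeds $191,200 by $69,600, which is 14 full-or-partial $5,000 increments; reduction = 14 × $120 = $1,680, leaving $3,107.
Total: $843 + $1,450 + $3,107 = $5,400.

$5,400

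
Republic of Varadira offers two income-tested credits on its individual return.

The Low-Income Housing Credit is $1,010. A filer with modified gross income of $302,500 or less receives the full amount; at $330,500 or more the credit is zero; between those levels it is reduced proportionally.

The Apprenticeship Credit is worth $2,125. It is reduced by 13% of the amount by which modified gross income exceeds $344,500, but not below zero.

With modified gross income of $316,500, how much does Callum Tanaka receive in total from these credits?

Low-Income Housing Credit: $316,500 is $14,000 into a $28,000 phase-out range, leaving 14,000/28,000 of the credit: $1,010 × 14,000/28,000 = $505.
Apprenticeship Credit: $316,500 is at or below the $344,500 threshold, so the full $2,125 applies.
Total: $505 + $2,125 = $2,630.

$2,630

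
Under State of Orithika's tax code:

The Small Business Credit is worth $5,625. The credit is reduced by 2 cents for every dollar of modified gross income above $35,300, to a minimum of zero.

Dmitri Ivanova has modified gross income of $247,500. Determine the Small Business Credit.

Small Business Credit: 2% of the $212,200 excess over $35,300 is $4,244; credit = $5,625 − $4,244 = $1,381.

$1,381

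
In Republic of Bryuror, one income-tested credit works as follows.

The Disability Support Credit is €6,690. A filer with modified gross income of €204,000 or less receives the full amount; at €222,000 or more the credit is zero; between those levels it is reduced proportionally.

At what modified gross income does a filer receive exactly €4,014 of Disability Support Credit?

€211,200

€4,014 is 4,014/6,690 of the full €6,690, so 2,676/6,690 of the €18,000 range has been used: income = €204,000 + €18,000 × 2,676/6,690 = €211,200.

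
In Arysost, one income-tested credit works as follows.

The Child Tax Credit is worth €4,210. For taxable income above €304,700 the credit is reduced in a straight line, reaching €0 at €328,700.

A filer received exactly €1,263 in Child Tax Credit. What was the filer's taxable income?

€321,500

€1,263 is 1,263/4,210 of the full €4,210, so 2,947/4,210 of the €24,000 range has been used: income = €304,700 + €24,000 × 2,947/4,210 = €321,500.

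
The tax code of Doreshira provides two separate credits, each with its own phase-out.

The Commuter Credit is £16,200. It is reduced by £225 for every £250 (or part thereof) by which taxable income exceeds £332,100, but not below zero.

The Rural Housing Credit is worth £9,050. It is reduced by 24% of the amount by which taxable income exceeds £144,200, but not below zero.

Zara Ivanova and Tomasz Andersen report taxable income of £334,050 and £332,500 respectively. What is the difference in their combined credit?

£1,350

Zara (£334,050): Commuter Credit: income exceeds £332,100 by £1,950, which is 8 full-or-partial £250 increments; reduction = 8 × £225 = £1,800, leaving £14,400. Rural Housing Credit: 24% of the £189,850 excess over £144,200 is £45,564 ≥ base, so the credit is £0. total £14,400 + £0 = £14,400
Tomasz (£332,500): Commuter Credit: income exceeds £332,100 by £400, which is 2 full-or-partial £250 increments; reduction = 2 × £225 = £450, leaving £15,750. Rural Housing Credit: 24% of the £188,300 excess over £144,200 is £45,192 ≥ base, so the credit is £0. total £15,750 + £0 = £15,750
Difference: |£14,400 − £15,750| = £1,350.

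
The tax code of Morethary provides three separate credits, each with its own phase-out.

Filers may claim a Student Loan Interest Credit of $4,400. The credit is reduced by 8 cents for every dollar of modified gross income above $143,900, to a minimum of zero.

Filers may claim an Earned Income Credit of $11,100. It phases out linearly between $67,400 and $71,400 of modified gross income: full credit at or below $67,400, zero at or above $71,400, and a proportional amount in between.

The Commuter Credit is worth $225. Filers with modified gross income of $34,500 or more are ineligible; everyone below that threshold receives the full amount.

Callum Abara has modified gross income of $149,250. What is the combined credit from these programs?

$3,972

Student Loan Interest Credit: 8% of the $5,350 excess over $143,900 is $428; credit = $4,400 − $428 = $3,972.
Earned Income Credit: $149,250 is at or above $71,400, so the credit is $0.
Commuter Credit: $149,250 meets or exceeds the $34,500 cutoff, so the credit is $0.
Total: $3,972 + $0 + $0 = $3,972.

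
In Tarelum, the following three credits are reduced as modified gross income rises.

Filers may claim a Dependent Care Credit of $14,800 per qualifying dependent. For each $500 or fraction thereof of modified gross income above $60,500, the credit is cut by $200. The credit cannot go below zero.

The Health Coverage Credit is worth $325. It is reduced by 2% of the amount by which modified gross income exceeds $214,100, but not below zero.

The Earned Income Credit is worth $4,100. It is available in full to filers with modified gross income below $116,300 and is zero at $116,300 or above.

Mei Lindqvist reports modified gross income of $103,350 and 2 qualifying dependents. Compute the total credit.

Dependent Care Credit: base = 2 × $14,800 = $29,600. income exceeds $60,500 by $42,850, which is 86 full-or-partial $500 increments; reduction = 86 × $200 = $17,200, leaving $12,400.
Health Coverage Credit: $103,350 is at or below the $214,100 threshold, so the full $325 applies.
Earned Income Credit: $103,350 is below the $116,300 cutoff, so the full $4,100 applies.
Total: $12,400 + $325 + $4,100 = $16,825.

$16,825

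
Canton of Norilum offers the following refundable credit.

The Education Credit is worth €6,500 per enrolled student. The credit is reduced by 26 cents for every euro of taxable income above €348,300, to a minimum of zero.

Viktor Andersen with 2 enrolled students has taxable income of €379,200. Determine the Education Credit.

€4,966

Education Credit: base = 2 × €6,500 = €13,000. 26% of the €30,900 excess over €348,300 is €8,034; credit = €13,000 − €8,034 = €4,966.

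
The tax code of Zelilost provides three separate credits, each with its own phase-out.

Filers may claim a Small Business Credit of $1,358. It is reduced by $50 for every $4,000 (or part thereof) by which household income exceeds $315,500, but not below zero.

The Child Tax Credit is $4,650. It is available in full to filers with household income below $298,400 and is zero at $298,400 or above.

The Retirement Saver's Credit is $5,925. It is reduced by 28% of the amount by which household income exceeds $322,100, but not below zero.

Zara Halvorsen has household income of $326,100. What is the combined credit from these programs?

Small Business Credit: income exceeds $315,500 by $10,600, which is 3 full-or-partial $4,000 increments; reduction = 3 × $50 = $150, leaving $1,208.
Child Tax Credit: $326,100 meets or exceeds the $298,400 cutoff, so the credit is $0.
Retirement Saver's Credit: 28% of the $4,000 excess over $322,100 is $1,120; credit = $5,925 − $1,120 = $4,805.
Total: $1,208 + $0 + $4,805 = $6,013.

$6,013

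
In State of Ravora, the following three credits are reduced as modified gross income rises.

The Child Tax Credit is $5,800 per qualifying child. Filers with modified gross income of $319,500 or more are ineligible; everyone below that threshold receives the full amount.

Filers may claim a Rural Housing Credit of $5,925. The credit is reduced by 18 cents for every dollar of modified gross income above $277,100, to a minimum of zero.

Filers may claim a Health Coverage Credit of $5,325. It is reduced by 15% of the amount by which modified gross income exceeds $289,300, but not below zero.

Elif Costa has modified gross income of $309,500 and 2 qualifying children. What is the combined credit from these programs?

Child Tax Credit: base = 2 × $5,800 = $11,600. $309,500 is below the $319,500 cutoff, so the full $11,600 applies.
Rural Housing Credit: 18% of the $32,400 excess over $277,100 is $5,832; credit = $5,925 − $5,832 = $93.
Health Coverage Credit: 15% of the $20,200 excess over $289,300 is $3,030; credit = $5,325 − $3,030 = $2,295.
Total: $11,600 + $93 + $2,295 = $13,988.

$13,988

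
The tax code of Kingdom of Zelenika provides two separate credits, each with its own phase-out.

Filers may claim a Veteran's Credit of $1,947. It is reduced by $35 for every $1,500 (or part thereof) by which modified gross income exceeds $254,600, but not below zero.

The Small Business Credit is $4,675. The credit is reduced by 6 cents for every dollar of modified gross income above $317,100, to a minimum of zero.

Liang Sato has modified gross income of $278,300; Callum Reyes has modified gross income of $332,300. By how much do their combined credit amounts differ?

Liang ($278,300): Veteran's Credit: income exceeds $254,600 by $23,700, which is 16 full-or-partial $1,500 increments; reduction = 16 × $35 = $560, leaving $1,387. Small Business Credit: $278,300 is at or below the $317,100 threshold, so the full $4,675 applies. total $1,387 + $4,675 = $6,062
Callum ($332,300): Veteran's Credit: income exceeds $254,600 by $77,700, which is 52 full-or-partial $1,500 increments; reduction = 52 × $35 = $1,820, leaving $127. Small Business Credit: 6% of the $15,200 excess over $317,100 is $912; credit = $4,675 − $912 = $3,763. total $127 + $3,763 = $3,890
Difference: |$6,062 − $3,890| = $2,172.

$2,172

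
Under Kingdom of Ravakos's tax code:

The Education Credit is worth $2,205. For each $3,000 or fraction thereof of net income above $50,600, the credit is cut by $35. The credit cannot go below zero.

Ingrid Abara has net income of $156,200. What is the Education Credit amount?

$945

Education Credit: income exceeds $50,600 by $105,600, which is 36 full-or-partial $3,000 increments; reduction = 36 × $35 = $1,260, leaving $945.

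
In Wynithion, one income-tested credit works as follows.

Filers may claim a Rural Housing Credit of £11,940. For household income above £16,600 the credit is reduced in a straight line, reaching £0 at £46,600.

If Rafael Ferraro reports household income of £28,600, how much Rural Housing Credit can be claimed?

£7,164

Rural Housing Credit: £28,600 is £12,000 into a £30,000 phase-out range, leaving 18,000/30,000 of the credit: £11,940 × 18,000/30,000 = £7,164.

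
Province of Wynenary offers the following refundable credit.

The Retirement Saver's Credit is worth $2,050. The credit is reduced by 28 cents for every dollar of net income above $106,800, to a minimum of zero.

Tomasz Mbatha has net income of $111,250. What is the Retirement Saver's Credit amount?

$804

Retirement Saver's Credit: 28% of the $4,450 excess over $106,800 is $1,246; credit = $2,050 − $1,246 = $804.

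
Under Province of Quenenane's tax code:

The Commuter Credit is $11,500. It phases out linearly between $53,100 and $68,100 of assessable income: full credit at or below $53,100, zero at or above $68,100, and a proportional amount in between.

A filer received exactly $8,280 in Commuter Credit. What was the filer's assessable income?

$57,300

$8,280 is 8,280/11,500 of the full $11,500, so 3,220/11,500 of the $15,000 range has been used: income = $53,100 + $15,000 × 3,220/11,500 = $57,300.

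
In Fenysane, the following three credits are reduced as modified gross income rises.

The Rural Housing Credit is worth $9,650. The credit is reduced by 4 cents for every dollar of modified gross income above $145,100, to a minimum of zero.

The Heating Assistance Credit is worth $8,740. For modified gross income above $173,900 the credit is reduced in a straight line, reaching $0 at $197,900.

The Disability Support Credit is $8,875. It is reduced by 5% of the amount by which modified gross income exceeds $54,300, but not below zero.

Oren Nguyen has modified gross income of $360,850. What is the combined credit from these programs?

$1,020

Rural Housing Credit: 4% of the $215,750 excess over $145,100 is $8,630; credit = $9,650 − $8,630 = $1,020.
Heating Assistance Credit: $360,850 is at or above $197,900, so the credit is $0.
Disability Support Credit: 5% of the $306,550 excess over $54,300 is $15,327.50 ≥ base, so the credit is $0.
Total: $1,020 + $0 + $0 = $1,020.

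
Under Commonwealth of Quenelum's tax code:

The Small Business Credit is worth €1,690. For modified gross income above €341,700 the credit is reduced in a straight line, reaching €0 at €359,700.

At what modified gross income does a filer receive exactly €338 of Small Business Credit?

€338 is 338/1,690 of the full €1,690, so 1,352/1,690 of the €18,000 range has been used: income = €341,700 + €18,000 × 1,352/1,690 = €356,100.

€356,100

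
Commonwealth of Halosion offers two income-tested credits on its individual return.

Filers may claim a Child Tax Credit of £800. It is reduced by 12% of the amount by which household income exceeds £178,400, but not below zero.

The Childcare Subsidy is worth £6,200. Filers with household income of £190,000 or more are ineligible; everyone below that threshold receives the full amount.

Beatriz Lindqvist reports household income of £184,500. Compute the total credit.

£6,268

Child Tax Credit: 12% of the £6,100 excess over £178,400 is £732; credit = £800 − £732 = £68.
Childcare Subsidy: £184,500 is below the £190,000 cutoff, so the full £6,200 applies.
Total: £68 + £6,200 = £6,268.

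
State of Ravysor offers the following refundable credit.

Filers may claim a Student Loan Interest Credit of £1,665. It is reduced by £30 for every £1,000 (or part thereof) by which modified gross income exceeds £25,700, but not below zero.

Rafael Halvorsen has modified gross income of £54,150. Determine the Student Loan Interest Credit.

Student Loan Interest Credit: income exceeds £25,700 by £28,450, which is 29 full-or-partial £1,000 increments; reduction = 29 × £30 = £870, leaving £795.

£795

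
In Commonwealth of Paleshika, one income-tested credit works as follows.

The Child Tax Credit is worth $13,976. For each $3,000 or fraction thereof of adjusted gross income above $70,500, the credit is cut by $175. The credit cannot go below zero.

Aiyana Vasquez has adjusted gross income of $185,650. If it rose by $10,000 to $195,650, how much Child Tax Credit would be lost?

At $185,650 — income exceeds $70,500 by $115,150, which is 39 full-or-partial $3,000 increments; reduction = 39 × $175 = $6,825, leaving $7,151.
At $195,650 — income exceeds $70,500 by $125,150, which is 42 full-or-partial $3,000 increments; reduction = 42 × $175 = $7,350, leaving $6,626.
Lost: $7,151 − $6,626 = $525.

$525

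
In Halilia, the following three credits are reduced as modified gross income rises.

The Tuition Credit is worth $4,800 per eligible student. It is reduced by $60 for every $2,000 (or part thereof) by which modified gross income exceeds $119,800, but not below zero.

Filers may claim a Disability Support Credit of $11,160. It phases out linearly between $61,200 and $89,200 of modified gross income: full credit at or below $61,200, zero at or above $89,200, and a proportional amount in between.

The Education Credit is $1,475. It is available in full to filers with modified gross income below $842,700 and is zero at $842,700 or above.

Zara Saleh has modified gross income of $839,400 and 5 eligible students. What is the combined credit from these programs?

$3,875

Tuition Credit: base = 5 × $4,800 = $24,000. income exceeds $119,800 by $719,600, which is 360 full-or-partial $2,000 increments; reduction = 360 × $60 = $21,600, leaving $2,400.
Disability Support Credit: $839,400 is at or above $89,200, so the credit is $0.
Education Credit: $839,400 is below the $842,700 cutoff, so the full $1,475 applies.
Total: $2,400 + $0 + $1,475 = $3,875.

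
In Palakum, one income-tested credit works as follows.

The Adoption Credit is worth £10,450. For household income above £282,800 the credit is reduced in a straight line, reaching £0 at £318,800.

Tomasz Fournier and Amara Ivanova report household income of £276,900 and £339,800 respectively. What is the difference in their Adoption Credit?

Tomasz (£276,900): Adoption Credit: £276,900 is at or below the £282,800 threshold, so the full £10,450 applies.
Amara (£339,800): Adoption Credit: £339,800 is at or above £318,800, so the credit is £0.
Difference: |£10,450 − £0| = £10,450.

£10,450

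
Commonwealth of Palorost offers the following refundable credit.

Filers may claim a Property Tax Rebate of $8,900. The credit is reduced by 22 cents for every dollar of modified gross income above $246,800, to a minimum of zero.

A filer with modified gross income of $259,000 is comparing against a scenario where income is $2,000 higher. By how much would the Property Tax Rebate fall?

At $259,000 — 22% of the $12,200 excess over $246,800 is $2,684; credit = $8,900 − $2,684 = $6,216.
At $261,000 — 22% of the $14,200 excess over $246,800 is $3,124; credit = $8,900 − $3,124 = $5,776.
Lost: $6,216 − $5,776 = $440.

$440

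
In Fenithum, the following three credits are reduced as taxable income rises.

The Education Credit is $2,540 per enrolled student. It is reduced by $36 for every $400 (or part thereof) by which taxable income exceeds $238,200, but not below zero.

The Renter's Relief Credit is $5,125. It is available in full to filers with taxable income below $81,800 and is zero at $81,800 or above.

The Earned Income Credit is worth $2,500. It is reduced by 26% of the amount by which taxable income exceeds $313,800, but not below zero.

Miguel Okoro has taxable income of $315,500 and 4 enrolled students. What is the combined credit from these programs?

$5,234

Education Credit: base = 4 × $2,540 = $10,160. income exceeds $238,200 by $77,300, which is 194 full-or-partial $400 increments; reduction = 194 × $36 = $6,984, leaving $3,176.
Renter's Relief Credit: $315,500 meets or exceeds the $81,800 cutoff, so the credit is $0.
Earned Income Credit: 26% of the $1,700 excess over $313,800 is $442; credit = $2,500 − $442 = $2,058.
Total: $3,176 + $0 + $2,058 = $5,234.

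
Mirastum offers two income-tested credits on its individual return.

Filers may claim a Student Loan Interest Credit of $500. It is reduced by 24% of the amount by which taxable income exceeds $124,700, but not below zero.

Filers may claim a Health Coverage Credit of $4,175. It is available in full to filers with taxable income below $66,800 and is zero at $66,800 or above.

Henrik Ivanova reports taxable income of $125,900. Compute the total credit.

Student Loan Interest Credit: 24% of the $1,200 excess over $124,700 is $288; credit = $500 − $288 = $212.
Health Coverage Credit: $125,900 meets or exceeds the $66,800 cutoff, so the credit is $0.
Total: $212 + $0 = $212.

$212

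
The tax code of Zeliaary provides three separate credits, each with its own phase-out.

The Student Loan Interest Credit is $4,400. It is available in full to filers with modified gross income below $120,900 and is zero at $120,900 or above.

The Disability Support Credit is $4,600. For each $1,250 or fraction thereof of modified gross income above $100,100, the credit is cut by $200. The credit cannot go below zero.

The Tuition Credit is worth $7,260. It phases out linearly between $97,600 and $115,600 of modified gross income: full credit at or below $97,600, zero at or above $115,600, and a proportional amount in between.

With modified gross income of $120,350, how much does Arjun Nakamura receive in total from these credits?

$5,600

Student Loan Interest Credit: $120,350 is below the $120,900 cutoff, so the full $4,400 applies.
Disability Support Credit: income exceeds $100,100 by $20,250, which is 17 full-or-partial $1,250 increments; reduction = 17 × $200 = $3,400, leaving $1,200.
Tuition Credit: $120,350 is at or above $115,600, so the credit is $0.
Total: $4,400 + $1,200 + $0 = $5,600.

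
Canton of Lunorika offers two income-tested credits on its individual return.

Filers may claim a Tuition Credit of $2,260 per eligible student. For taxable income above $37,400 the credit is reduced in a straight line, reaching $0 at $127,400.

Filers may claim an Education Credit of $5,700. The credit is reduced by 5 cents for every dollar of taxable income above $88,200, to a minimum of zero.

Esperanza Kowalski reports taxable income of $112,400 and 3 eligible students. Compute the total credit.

$5,620

Tuition Credit: base = 3 × $2,260 = $6,780. $112,400 is $75,000 into a $90,000 phase-out range, leaving 15,000/90,000 of the credit: $6,780 × 15,000/90,000 = $1,130.
Education Credit: 5% of the $24,200 excess over $88,200 is $1,210; credit = $5,700 − $1,210 = $4,490.
Total: $1,130 + $4,490 = $5,620.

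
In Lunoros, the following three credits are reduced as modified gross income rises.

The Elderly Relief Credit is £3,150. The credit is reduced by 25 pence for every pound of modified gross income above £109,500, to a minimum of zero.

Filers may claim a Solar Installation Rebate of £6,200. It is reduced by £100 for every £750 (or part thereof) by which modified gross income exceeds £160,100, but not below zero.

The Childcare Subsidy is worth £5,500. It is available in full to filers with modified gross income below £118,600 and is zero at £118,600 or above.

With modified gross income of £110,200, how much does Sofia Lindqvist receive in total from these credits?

£14,675

Elderly Relief Credit: 25% of the £700 excess over £109,500 is £175; credit = £3,150 − £175 = £2,975.
Solar Installation Rebate: £110,200 is at or below the £160,100 threshold, so the full £6,200 applies.
Childcare Subsidy: £110,200 is below the £118,600 cutoff, so the full £5,500 applies.
Total: £2,975 + £6,200 + £5,500 = £14,675.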